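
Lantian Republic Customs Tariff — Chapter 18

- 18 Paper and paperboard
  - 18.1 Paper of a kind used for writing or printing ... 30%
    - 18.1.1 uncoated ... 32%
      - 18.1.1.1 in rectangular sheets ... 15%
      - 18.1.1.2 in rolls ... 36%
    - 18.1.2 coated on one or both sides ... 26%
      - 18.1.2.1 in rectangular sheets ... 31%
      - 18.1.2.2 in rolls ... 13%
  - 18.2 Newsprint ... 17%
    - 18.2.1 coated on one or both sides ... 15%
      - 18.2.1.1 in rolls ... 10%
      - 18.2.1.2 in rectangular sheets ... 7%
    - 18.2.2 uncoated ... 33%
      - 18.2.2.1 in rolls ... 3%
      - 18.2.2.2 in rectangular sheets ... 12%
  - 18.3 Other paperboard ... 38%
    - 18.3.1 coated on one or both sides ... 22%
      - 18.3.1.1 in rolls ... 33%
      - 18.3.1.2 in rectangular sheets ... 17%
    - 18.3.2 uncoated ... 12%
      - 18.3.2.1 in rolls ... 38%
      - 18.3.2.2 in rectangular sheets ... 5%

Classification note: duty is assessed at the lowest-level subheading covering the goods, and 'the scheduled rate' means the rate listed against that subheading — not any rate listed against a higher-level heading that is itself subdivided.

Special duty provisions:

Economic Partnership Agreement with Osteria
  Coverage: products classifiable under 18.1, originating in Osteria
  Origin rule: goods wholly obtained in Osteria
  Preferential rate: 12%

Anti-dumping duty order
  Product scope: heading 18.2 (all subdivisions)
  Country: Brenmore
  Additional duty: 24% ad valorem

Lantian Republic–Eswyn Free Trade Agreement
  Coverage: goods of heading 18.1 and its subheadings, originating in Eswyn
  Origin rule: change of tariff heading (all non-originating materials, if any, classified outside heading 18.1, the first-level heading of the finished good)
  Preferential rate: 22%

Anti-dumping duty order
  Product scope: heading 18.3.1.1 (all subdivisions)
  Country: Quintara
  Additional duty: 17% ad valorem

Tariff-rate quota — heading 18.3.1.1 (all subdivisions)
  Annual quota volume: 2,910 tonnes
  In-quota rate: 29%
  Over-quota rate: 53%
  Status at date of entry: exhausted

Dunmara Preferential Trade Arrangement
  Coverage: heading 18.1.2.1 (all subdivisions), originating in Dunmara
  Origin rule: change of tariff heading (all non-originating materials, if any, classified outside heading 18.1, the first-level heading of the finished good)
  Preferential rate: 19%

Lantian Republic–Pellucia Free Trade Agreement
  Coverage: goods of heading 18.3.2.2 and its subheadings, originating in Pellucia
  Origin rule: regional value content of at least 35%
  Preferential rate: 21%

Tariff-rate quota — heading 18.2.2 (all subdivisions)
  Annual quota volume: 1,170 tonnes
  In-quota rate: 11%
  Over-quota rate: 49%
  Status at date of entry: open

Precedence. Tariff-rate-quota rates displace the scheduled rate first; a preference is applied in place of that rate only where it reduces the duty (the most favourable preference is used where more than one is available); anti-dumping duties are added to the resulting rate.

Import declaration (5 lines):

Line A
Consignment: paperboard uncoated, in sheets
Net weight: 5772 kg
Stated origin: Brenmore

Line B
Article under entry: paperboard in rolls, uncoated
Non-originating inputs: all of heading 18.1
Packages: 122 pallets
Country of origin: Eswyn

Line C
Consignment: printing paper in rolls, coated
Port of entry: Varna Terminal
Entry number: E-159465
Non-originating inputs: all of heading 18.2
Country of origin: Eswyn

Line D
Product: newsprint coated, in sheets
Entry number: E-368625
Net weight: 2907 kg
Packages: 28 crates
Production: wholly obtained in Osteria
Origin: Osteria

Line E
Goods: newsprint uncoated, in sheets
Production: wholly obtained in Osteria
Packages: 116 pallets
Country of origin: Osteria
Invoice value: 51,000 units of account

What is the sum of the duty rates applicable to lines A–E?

Line A: paperboard → 18.3; uncoated → 18.3.2; in sheets → 18.3.2.2. Scheduled 5%. No special measure applies. → 5%.
Line B: paperboard → 18.3; uncoated → 18.3.2; in rolls → 18.3.2.1. Scheduled 38%. Eswyn agreement on 18.1: 18.3.2.1 not covered. → 38%.
Line C: printing paper → 18.1; coated → 18.1.2; in rolls → 18.1.2.2. Scheduled 13%. Eswyn agreement on 18.1: CTH met → 22% available; preference 22% not lower than 13% → no reduction. → 13%.
Line D: newsprint → 18.2; coated → 18.2.1; in sheets → 18.2.1.2. Scheduled 7%. Osteria agreement on 18.1: 18.2.1.2 not covered. → 7%.
Line E: newsprint → 18.2; uncoated → 18.2.2; in sheets → 18.2.2.2. Scheduled 12%. quota on 18.2.2 open → in-quota 11%; Osteria agreement on 18.1: 18.2.2.2 not covered. → 11%.
Sum: 5% + 38% + 13% + 7% + 11% = 74%.

74%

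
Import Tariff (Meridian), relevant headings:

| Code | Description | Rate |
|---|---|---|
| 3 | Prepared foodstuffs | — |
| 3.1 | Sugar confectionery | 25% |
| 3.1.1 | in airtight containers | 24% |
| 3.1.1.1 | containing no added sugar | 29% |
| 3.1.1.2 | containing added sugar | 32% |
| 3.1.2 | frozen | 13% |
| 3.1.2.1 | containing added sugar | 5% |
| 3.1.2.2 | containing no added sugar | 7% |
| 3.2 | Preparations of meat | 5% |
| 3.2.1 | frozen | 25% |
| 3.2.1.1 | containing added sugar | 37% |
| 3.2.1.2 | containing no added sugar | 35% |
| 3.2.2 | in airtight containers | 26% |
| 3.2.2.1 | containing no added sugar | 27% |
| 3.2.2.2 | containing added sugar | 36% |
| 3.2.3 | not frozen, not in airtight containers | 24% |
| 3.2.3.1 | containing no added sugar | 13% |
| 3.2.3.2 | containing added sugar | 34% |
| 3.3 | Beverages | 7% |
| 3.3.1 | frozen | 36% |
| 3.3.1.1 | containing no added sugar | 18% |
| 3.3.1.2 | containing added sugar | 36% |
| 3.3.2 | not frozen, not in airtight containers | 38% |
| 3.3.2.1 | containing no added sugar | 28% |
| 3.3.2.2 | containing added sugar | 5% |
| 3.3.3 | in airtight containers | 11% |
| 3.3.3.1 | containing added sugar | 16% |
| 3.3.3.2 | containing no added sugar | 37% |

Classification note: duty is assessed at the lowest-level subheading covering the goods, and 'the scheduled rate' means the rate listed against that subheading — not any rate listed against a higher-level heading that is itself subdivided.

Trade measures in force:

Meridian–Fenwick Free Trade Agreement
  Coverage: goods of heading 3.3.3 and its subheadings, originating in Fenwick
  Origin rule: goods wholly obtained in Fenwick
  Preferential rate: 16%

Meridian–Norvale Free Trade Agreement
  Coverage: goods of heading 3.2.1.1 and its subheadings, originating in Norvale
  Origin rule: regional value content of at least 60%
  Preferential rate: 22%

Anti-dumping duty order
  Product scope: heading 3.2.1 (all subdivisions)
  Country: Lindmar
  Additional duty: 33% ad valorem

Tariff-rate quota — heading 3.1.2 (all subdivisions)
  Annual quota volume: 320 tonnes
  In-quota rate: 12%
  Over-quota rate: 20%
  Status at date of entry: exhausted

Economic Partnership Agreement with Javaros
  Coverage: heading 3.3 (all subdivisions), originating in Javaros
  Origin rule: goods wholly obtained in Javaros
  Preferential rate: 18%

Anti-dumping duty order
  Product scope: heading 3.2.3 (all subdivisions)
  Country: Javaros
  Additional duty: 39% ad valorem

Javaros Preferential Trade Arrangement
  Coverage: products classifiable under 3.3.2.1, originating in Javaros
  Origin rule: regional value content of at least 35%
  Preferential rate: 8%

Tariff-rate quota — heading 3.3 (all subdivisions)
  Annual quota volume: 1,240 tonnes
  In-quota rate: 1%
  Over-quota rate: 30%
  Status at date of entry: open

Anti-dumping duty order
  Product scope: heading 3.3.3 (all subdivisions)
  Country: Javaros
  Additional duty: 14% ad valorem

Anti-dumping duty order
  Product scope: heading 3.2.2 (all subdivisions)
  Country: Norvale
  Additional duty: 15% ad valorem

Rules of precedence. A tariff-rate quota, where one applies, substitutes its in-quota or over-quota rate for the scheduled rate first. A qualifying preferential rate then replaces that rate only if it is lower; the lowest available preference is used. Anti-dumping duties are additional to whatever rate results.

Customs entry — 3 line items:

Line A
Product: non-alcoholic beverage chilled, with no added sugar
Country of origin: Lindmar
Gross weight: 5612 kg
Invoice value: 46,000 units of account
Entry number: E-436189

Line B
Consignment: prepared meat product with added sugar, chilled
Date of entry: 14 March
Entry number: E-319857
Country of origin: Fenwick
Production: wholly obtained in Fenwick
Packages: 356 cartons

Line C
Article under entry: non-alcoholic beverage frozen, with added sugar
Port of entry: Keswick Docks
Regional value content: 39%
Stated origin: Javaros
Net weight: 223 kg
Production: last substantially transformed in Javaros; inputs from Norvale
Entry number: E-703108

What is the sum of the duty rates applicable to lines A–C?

36%

Line A: non-alcoholic beverage → 3.3; chilled → 3.3.2; with no added sugar → 3.3.2.1. Scheduled 28%. quota on 3.3 open → in-quota 1%. → 1%.
Line B: prepared meat product → 3.2; chilled → 3.2.3; with added sugar → 3.2.3.2. Scheduled 34%. Fenwick agreement on 3.3.3: 3.2.3.2 not covered. → 34%.
Line C: non-alcoholic beverage → 3.3; frozen → 3.3.1; with added sugar → 3.3.1.2. Scheduled 36%. quota on 3.3 open → in-quota 1%; Javaros agreement on 3.3: not wholly obtained; Javaros agreement on 3.3.2.1: 3.3.1.2 not covered. → 1%.
Sum: 1% + 34% + 1% = 36%.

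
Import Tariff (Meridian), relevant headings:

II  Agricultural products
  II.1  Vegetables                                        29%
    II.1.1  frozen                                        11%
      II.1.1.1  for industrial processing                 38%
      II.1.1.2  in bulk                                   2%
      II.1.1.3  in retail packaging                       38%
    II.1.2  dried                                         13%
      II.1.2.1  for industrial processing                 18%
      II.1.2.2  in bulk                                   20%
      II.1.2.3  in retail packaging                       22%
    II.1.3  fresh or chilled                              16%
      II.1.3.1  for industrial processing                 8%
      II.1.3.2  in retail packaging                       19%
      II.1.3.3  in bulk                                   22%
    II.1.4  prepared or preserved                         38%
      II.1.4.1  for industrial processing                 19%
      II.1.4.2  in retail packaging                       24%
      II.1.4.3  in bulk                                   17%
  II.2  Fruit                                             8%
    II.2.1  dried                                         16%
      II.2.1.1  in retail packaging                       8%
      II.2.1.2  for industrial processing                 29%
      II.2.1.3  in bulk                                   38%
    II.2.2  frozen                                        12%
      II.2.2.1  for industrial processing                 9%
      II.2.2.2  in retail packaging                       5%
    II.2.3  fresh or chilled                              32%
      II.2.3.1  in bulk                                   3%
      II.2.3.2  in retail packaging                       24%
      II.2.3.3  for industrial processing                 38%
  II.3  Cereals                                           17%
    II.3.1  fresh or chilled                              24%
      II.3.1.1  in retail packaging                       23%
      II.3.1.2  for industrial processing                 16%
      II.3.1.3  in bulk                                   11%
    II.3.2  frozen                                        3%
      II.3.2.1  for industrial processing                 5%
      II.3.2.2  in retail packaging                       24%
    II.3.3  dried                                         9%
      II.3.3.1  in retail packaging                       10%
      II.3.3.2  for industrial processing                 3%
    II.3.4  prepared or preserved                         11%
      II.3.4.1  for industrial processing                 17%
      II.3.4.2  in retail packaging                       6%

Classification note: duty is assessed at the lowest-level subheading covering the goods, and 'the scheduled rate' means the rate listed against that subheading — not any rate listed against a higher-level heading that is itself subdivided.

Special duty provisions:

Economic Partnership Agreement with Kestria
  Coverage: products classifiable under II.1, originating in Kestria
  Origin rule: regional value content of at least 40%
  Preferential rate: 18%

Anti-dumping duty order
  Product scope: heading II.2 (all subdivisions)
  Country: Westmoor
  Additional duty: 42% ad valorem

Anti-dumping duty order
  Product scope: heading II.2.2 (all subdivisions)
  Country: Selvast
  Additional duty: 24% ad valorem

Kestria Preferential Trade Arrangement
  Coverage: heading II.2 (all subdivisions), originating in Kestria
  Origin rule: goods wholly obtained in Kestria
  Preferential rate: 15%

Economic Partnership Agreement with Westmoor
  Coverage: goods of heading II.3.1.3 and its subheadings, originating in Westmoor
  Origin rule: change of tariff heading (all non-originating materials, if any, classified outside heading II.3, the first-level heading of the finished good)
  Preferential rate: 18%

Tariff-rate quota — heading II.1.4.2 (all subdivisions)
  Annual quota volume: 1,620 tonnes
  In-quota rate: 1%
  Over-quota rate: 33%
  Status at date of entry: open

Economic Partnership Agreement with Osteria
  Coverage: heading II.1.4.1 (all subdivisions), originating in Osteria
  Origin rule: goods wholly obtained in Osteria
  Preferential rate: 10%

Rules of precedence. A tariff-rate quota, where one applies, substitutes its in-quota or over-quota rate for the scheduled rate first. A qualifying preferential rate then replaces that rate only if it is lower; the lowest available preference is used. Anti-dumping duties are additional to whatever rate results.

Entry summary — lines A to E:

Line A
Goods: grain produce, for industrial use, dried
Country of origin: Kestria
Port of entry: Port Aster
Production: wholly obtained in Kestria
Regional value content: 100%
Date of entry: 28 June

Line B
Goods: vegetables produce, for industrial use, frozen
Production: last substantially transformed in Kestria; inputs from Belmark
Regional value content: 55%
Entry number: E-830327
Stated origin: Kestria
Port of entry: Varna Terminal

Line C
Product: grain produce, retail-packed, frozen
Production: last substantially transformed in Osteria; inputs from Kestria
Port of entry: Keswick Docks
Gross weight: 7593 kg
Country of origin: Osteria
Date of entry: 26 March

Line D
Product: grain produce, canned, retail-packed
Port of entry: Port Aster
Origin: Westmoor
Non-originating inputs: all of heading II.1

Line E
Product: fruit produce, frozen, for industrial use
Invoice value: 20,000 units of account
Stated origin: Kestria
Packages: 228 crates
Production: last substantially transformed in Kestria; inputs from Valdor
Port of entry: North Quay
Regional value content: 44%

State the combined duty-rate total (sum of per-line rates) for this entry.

60%

Line A: grain → II.3; dried → II.3.3; for industrial use → II.3.3.2. Scheduled 3%. Kestria agreement on II.1: II.3.3.2 not covered; Kestria agreement on II.2: II.3.3.2 not covered. → 3%.
Line B: vegetables → II.1; frozen → II.1.1; for industrial use → II.1.1.1. Scheduled 38%. Kestria agreement on II.1: RVC ≥ 40% → 18% available; Kestria agreement on II.2: II.1.1.1 not covered; preferential 18%. → 18%.
Line C: grain → II.3; frozen → II.3.2; retail-packed → II.3.2.2. Scheduled 24%. Osteria agreement on II.1.4.1: II.3.2.2 not covered. → 24%.
Line D: grain → II.3; canned → II.3.4; retail-packed → II.3.4.2. Scheduled 6%. Westmoor agreement on II.3.1.3: II.3.4.2 not covered. → 6%.
Line E: fruit → II.2; frozen → II.2.2; for industrial use → II.2.2.1. Scheduled 9%. Kestria agreement on II.1: II.2.2.1 not covered; Kestria agreement on II.2: not wholly obtained. → 9%.
Sum: 3% + 18% + 24% + 6% + 9% = 60%.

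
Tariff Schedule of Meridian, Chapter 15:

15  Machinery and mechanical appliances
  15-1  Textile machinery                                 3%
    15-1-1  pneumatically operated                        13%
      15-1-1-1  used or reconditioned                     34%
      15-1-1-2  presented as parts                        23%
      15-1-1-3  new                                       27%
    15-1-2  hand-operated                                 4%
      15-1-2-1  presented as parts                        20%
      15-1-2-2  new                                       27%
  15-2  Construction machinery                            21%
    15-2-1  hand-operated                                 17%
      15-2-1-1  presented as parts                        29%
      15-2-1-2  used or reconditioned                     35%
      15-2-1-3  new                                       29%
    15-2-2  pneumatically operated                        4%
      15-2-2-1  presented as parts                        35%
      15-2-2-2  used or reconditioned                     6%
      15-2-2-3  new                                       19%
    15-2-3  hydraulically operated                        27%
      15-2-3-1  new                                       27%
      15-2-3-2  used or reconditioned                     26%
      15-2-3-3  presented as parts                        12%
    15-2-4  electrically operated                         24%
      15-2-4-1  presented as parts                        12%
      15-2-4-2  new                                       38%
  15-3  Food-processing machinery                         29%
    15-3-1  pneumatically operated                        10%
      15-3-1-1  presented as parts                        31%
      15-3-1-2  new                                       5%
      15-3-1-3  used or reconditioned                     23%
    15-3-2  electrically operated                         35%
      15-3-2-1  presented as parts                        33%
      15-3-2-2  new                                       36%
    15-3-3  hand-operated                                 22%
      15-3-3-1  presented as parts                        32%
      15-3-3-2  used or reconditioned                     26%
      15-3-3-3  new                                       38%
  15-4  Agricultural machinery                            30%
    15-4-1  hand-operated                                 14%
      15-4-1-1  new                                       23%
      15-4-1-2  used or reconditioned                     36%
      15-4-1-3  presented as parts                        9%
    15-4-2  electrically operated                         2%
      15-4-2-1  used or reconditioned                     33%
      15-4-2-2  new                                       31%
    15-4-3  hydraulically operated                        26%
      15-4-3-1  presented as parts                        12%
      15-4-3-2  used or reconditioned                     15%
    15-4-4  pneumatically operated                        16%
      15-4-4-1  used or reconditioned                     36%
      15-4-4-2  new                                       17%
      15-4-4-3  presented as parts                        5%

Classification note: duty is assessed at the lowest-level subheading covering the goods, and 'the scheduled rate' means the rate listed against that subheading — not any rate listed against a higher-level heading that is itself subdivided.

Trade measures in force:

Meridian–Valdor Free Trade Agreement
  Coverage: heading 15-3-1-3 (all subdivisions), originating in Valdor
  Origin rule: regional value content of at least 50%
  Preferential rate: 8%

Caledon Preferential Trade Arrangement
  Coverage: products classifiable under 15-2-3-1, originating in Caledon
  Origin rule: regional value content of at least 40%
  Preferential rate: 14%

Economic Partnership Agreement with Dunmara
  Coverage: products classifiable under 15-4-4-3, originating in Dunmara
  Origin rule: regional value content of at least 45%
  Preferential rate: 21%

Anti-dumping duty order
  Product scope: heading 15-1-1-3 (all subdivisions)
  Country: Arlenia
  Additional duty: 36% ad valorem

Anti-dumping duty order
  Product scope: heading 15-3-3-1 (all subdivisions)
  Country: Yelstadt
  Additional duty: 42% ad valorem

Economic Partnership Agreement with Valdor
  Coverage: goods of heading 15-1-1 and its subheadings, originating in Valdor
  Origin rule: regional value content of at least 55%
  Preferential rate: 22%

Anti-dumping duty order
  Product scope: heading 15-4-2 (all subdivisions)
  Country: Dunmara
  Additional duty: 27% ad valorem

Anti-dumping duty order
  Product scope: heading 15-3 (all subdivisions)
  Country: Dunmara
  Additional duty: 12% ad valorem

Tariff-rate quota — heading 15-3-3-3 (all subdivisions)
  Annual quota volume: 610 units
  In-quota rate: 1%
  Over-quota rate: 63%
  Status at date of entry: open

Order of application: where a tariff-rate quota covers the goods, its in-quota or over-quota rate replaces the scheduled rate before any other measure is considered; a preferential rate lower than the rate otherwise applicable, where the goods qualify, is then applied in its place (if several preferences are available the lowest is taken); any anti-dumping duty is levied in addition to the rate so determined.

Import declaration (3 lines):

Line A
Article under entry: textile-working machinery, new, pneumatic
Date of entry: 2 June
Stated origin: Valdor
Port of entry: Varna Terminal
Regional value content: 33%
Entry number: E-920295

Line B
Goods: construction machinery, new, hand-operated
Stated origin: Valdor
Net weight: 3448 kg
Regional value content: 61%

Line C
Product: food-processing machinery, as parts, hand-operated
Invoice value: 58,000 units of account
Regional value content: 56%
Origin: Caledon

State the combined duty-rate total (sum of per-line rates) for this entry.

Line A: textile-working → 15-1; pneumatic → 15-1-1; new → 15-1-1-3. Scheduled 27%. Valdor agreement on 15-3-1-3: 15-1-1-3 not covered; Valdor agreement on 15-1-1: RVC < 55%. → 27%.
Line B: construction → 15-2; hand-operated → 15-2-1; new → 15-2-1-3. Scheduled 29%. Valdor agreement on 15-3-1-3: 15-2-1-3 not covered; Valdor agreement on 15-1-1: 15-2-1-3 not covered. → 29%.
Line C: food-processing → 15-3; hand-operated → 15-3-3; as parts → 15-3-3-1. Scheduled 32%. Caledon agreement on 15-2-3-1: 15-3-3-1 not covered. → 32%.
Sum: 27% + 29% + 32% = 88%.

88%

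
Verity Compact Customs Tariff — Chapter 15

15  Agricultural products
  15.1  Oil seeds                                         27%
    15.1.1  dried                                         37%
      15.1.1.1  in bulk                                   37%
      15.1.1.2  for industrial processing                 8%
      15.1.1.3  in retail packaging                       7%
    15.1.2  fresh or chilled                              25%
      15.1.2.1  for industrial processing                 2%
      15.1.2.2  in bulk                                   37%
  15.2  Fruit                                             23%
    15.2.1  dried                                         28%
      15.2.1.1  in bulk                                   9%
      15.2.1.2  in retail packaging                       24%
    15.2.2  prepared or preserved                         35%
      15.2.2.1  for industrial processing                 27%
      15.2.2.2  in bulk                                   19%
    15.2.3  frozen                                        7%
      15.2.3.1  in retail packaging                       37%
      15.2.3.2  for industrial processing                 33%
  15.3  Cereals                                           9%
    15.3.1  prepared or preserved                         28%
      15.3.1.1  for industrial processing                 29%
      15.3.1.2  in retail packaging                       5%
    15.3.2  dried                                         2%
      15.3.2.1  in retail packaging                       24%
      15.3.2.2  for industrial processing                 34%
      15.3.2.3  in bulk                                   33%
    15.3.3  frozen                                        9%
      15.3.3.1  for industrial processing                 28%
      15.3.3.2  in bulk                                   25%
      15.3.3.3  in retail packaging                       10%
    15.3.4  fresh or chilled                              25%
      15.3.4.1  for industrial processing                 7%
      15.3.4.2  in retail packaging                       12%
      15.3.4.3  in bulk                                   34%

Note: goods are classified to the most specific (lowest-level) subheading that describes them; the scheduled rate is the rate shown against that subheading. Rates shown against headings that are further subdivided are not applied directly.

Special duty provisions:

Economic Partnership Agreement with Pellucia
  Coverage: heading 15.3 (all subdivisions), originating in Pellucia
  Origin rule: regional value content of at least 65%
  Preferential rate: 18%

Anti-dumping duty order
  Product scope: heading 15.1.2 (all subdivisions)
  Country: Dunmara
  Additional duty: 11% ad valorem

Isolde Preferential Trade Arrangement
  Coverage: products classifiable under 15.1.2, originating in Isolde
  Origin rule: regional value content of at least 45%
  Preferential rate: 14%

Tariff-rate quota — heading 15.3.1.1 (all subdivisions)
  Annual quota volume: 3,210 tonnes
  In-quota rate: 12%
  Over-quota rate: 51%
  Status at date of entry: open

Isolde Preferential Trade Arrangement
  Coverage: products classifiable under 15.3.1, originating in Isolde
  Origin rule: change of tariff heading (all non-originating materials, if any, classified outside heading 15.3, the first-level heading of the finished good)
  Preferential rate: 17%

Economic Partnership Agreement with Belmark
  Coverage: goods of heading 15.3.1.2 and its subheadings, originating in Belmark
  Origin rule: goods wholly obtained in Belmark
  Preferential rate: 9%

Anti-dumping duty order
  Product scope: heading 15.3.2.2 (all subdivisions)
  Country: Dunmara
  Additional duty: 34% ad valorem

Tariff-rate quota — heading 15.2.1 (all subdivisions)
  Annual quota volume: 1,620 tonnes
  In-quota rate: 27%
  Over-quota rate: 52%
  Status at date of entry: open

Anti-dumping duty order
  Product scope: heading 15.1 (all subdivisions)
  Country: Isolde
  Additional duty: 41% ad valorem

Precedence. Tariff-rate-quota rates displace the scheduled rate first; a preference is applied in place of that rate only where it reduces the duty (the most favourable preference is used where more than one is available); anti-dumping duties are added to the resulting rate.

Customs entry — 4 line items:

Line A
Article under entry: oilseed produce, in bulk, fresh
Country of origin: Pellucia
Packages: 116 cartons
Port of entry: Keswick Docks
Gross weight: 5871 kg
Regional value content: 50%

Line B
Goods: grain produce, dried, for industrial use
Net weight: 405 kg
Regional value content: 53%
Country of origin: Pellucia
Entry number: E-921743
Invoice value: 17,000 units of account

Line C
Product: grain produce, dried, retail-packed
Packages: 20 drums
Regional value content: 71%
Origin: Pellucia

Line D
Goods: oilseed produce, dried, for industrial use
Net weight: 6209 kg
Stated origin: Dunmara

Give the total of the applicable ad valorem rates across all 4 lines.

97%

Line A: oilseed → 15.1; fresh → 15.1.2; in bulk → 15.1.2.2. Scheduled 37%. Pellucia agreement on 15.3: 15.1.2.2 not covered. → 37%.
Line B: grain → 15.3; dried → 15.3.2; for industrial use → 15.3.2.2. Scheduled 34%. Pellucia agreement on 15.3: RVC < 65%. → 34%.
Line C: grain → 15.3; dried → 15.3.2; retail-packed → 15.3.2.1. Scheduled 24%. Pellucia agreement on 15.3: RVC ≥ 65% → 18% available; preferential 18%. → 18%.
Line D: oilseed → 15.1; dried → 15.1.1; for industrial use → 15.1.1.2. Scheduled 8%. No special measure applies. → 8%.
Sum: 37% + 34% + 18% + 8% = 97%.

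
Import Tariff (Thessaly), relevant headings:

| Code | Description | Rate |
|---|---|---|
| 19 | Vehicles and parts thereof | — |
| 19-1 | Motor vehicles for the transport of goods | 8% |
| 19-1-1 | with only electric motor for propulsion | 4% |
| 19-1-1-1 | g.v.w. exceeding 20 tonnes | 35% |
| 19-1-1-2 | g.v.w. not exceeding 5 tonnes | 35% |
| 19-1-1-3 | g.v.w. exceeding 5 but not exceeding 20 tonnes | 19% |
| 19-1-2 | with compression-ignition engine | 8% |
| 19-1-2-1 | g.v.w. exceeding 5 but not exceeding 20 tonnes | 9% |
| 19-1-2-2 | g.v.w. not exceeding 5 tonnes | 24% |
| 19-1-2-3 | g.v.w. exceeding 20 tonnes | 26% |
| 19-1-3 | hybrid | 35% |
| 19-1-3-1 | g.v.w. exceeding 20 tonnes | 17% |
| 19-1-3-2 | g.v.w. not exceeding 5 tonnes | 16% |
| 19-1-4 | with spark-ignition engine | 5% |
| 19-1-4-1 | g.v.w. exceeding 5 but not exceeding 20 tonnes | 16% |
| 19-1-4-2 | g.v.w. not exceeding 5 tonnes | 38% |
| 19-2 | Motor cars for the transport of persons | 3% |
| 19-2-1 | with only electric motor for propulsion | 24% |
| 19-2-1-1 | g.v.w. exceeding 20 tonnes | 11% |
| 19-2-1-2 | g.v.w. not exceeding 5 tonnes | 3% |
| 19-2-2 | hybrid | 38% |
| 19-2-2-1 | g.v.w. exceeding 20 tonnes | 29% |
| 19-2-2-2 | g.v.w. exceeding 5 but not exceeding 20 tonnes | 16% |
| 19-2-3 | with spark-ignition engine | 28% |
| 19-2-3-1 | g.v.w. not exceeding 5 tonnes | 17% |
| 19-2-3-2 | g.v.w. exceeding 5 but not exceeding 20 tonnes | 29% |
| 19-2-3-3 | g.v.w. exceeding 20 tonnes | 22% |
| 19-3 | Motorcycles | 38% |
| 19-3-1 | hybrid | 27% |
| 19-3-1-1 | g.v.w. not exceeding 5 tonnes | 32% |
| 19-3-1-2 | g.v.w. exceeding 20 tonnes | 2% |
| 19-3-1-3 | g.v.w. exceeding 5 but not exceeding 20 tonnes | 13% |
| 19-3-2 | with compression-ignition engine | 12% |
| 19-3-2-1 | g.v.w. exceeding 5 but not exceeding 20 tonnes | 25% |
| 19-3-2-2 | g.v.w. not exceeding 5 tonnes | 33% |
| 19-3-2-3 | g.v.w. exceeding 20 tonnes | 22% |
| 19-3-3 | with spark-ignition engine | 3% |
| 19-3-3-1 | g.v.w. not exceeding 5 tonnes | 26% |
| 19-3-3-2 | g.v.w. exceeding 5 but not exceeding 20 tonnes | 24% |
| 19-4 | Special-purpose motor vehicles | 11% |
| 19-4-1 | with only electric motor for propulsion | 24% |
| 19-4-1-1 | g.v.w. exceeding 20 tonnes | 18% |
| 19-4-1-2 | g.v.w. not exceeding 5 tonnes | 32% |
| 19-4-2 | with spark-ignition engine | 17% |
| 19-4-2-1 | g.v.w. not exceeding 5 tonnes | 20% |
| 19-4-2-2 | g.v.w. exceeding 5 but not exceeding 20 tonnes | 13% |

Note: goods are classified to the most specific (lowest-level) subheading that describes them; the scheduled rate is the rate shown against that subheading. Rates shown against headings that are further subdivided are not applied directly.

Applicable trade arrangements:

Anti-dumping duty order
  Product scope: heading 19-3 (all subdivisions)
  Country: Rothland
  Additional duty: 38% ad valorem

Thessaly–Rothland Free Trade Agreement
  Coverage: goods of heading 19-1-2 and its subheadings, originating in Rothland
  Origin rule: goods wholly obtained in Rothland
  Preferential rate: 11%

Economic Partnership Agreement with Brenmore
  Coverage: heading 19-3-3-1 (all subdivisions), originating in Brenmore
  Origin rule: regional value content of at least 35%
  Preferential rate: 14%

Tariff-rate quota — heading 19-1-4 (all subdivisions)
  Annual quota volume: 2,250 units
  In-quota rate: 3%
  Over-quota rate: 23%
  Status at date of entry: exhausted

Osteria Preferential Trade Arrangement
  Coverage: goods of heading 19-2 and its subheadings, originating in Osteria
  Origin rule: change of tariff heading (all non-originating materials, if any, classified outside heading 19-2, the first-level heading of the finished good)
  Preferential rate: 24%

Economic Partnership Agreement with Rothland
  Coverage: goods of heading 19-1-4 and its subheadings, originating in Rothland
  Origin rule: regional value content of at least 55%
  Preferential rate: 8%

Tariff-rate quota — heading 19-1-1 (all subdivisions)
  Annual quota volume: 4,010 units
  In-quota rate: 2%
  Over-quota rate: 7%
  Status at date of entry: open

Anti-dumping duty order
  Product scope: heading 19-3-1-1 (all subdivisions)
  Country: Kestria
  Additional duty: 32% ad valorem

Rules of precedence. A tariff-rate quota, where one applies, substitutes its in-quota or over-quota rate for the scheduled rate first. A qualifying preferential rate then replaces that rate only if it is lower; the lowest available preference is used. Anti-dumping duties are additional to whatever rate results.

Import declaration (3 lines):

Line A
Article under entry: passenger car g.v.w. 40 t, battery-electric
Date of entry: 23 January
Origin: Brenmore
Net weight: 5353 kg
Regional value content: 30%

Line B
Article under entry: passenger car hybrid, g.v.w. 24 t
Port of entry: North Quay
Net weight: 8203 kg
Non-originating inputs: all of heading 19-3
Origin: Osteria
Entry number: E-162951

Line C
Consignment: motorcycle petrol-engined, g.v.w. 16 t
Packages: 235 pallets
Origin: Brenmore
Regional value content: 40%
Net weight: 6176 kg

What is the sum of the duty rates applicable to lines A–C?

59%

Line A: passenger car → 19-2; battery-electric → 19-2-1; g.v.w. 40 t → 19-2-1-1. Scheduled 11%. Brenmore agreement on 19-3-3-1: 19-2-1-1 not covered. → 11%.
Line B: passenger car → 19-2; hybrid → 19-2-2; g.v.w. 24 t → 19-2-2-1. Scheduled 29%. Osteria agreement on 19-2: CTH met → 24% available; preferential 24%. → 24%.
Line C: motorcycle → 19-3; petrol-engined → 19-3-3; g.v.w. 16 t → 19-3-3-2. Scheduled 24%. Brenmore agreement on 19-3-3-1: 19-3-3-2 not covered. → 24%.
Sum: 11% + 24% + 24% = 59%.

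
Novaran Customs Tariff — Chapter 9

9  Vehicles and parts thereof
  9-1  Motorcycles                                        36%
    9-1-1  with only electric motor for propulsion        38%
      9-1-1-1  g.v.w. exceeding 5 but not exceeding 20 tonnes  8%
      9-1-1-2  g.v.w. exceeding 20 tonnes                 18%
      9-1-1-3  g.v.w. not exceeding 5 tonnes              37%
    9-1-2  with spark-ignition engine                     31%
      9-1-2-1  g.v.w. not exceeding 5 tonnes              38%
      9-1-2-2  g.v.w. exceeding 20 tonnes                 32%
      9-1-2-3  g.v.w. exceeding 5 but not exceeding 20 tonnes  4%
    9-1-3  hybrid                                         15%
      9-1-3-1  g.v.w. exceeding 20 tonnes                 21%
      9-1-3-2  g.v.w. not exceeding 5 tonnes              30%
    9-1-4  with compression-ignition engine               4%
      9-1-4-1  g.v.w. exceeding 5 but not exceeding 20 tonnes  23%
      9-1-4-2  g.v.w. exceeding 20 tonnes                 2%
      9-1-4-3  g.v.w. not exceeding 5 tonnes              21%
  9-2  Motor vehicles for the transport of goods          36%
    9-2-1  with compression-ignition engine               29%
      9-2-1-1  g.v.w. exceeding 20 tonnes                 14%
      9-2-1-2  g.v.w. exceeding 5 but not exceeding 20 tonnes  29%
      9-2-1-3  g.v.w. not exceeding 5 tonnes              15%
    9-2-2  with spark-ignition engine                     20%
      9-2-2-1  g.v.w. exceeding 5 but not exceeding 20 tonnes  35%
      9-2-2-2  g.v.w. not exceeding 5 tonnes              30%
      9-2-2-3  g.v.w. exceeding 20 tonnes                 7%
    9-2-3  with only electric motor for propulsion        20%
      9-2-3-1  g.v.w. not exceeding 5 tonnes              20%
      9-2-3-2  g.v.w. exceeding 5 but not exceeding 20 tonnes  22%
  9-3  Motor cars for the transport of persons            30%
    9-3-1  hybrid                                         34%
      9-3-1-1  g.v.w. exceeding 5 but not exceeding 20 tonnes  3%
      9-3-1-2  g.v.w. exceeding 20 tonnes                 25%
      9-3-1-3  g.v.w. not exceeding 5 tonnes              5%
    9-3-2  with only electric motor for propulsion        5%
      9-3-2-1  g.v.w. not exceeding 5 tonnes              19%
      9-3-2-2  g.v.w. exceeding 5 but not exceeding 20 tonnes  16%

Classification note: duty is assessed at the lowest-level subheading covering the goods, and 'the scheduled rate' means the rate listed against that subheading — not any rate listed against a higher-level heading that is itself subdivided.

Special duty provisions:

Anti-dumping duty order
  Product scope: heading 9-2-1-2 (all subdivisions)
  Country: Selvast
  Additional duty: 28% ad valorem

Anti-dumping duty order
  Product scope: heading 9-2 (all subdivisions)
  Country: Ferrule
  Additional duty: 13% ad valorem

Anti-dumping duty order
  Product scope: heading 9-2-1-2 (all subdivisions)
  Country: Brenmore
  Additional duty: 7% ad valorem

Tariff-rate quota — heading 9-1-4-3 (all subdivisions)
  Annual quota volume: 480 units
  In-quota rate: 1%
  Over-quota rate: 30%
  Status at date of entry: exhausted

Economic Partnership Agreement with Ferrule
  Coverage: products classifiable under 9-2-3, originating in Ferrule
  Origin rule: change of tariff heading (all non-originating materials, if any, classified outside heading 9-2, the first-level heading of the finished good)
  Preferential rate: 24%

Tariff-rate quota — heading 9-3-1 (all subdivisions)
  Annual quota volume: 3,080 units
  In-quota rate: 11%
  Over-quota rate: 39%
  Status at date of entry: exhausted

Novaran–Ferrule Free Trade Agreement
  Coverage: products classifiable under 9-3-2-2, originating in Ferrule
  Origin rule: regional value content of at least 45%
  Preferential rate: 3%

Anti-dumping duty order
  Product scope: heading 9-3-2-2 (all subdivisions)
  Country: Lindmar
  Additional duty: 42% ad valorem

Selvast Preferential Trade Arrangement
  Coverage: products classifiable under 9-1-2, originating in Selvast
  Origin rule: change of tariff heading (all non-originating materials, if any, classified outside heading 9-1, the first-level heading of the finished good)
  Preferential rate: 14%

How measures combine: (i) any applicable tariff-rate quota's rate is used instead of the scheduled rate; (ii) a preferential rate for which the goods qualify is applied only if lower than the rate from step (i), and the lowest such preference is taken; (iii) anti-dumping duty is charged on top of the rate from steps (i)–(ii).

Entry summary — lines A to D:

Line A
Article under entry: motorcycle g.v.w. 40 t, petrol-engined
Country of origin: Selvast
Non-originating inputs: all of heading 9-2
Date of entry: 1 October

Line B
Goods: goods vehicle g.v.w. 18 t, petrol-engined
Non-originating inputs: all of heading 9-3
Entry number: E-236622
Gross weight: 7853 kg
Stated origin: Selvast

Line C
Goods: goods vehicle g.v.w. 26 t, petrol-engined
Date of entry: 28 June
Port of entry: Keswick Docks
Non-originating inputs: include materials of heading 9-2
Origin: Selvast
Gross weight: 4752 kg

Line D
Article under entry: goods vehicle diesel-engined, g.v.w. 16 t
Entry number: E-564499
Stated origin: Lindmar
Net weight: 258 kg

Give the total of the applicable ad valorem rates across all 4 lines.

85%

Line A: motorcycle → 9-1; petrol-engined → 9-1-2; g.v.w. 40 t → 9-1-2-2. Scheduled 32%. Selvast agreement on 9-1-2: CTH met → 14% available; preferential 14%. → 14%.
Line B: goods vehicle → 9-2; petrol-engined → 9-2-2; g.v.w. 18 t → 9-2-2-1. Scheduled 35%. Selvast agreement on 9-1-2: 9-2-2-1 not covered. → 35%.
Line C: goods vehicle → 9-2; petrol-engined → 9-2-2; g.v.w. 26 t → 9-2-2-3. Scheduled 7%. Selvast agreement on 9-1-2: 9-2-2-3 not covered. → 7%.
Line D: goods vehicle → 9-2; diesel-engined → 9-2-1; g.v.w. 16 t → 9-2-1-2. Scheduled 29%. No special measure applies. → 29%.
Sum: 14% + 35% + 7% + 29% = 85%.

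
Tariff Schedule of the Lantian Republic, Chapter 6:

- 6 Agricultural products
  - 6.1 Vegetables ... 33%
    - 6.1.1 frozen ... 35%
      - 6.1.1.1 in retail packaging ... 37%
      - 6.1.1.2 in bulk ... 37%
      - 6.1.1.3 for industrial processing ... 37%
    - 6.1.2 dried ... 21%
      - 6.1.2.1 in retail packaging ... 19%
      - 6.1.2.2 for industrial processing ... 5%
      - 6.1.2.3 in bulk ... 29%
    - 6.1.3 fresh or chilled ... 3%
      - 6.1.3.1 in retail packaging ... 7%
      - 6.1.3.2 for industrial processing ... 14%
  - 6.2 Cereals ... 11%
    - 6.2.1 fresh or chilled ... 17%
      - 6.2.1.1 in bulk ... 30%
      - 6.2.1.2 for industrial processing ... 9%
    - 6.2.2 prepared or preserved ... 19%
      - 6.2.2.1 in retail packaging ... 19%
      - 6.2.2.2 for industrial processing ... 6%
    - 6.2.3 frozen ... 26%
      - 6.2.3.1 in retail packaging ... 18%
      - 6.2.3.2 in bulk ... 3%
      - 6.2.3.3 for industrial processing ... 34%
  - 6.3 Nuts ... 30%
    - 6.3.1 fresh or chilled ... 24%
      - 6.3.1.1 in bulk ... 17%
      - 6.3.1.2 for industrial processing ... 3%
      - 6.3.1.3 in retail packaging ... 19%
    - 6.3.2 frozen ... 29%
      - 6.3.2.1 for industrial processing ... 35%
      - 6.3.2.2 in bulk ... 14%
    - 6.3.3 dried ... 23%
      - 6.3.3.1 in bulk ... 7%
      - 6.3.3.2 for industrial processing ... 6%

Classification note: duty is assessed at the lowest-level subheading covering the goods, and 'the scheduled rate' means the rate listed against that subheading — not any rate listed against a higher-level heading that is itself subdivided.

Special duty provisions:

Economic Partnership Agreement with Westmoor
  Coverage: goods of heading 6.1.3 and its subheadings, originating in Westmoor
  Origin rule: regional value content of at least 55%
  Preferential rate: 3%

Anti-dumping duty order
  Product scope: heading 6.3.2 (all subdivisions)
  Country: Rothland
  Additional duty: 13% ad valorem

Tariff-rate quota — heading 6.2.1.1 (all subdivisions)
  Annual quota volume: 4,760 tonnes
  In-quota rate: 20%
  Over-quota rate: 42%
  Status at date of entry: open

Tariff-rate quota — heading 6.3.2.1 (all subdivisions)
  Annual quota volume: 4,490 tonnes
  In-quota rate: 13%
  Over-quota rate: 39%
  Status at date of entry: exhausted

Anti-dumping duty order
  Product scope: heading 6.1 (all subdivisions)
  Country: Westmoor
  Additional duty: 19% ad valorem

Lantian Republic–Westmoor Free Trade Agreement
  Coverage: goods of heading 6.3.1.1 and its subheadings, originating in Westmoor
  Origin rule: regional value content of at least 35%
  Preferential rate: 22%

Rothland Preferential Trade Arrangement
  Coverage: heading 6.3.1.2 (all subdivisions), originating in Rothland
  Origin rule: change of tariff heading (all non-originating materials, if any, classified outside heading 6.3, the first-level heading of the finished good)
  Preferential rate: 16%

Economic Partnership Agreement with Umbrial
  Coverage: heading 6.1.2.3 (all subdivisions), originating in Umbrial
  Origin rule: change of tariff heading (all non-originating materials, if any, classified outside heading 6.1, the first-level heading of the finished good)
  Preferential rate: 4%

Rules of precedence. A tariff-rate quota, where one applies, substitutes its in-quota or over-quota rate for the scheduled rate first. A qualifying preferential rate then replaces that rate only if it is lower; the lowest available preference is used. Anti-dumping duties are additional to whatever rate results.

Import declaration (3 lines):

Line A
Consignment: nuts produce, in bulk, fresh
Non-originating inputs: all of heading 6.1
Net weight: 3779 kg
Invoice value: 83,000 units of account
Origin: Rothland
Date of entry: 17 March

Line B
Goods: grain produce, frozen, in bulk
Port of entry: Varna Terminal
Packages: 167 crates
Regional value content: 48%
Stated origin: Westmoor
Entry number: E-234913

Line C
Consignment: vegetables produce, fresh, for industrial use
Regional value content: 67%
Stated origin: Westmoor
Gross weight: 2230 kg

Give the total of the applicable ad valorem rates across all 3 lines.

Line A: nuts → 6.3; fresh → 6.3.1; in bulk → 6.3.1.1. Scheduled 17%. Rothland agreement on 6.3.1.2: 6.3.1.1 not covered. → 17%.
Line B: grain → 6.2; frozen → 6.2.3; in bulk → 6.2.3.2. Scheduled 3%. Westmoor agreement on 6.1.3: 6.2.3.2 not covered; Westmoor agreement on 6.3.1.1: 6.2.3.2 not covered. → 3%.
Line C: vegetables → 6.1; fresh → 6.1.3; for industrial use → 6.1.3.2. Scheduled 14%. Westmoor agreement on 6.1.3: RVC ≥ 55% → 3% available; Westmoor agreement on 6.3.1.1: 6.1.3.2 not covered; preferential 3%; anti-dumping (Westmoor, 6.1): +19%; total 3% + 19% = 22%. → 22%.
Sum: 17% + 3% + 22% = 42%.

42%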